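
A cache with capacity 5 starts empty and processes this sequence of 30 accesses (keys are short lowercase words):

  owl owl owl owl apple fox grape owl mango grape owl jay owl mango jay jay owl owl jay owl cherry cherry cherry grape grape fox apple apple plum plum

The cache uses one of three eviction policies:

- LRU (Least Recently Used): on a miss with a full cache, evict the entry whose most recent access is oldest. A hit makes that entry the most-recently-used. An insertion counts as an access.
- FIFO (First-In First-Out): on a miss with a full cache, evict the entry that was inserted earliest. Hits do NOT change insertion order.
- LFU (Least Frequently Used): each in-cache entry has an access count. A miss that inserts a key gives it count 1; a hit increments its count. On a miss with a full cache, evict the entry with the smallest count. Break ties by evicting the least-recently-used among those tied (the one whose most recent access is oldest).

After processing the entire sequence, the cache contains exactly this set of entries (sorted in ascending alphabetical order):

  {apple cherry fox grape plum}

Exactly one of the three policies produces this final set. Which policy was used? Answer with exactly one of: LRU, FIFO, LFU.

Answer: LRU

Derivation:
Simulating under each policy and comparing final sets:
  LRU: final set = {apple cherry fox grape plum} -> MATCHES target
  FIFO: final set = {apple cherry fox owl plum} -> differs
  LFU: final set = {cherry grape jay owl plum} -> differs
Only LRU produces the target set.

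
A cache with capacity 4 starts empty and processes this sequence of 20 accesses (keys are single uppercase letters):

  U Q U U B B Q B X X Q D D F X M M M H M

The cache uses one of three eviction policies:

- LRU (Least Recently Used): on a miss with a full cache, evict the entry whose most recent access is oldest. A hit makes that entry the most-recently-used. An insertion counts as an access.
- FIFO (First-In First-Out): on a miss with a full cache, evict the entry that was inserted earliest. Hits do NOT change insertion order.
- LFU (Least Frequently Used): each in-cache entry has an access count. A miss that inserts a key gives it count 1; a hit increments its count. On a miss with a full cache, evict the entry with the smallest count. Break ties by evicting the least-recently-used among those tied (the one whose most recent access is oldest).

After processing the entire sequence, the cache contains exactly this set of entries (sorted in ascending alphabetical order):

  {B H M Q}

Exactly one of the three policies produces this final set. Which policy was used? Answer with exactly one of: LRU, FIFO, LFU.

Answer: LFU

Derivation:
Simulating under each policy and comparing final sets:
  LRU: final set = {F H M X} -> differs
  FIFO: final set = {D F H M} -> differs
  LFU: final set = {B H M Q} -> MATCHES target
Only LFU produces the target set.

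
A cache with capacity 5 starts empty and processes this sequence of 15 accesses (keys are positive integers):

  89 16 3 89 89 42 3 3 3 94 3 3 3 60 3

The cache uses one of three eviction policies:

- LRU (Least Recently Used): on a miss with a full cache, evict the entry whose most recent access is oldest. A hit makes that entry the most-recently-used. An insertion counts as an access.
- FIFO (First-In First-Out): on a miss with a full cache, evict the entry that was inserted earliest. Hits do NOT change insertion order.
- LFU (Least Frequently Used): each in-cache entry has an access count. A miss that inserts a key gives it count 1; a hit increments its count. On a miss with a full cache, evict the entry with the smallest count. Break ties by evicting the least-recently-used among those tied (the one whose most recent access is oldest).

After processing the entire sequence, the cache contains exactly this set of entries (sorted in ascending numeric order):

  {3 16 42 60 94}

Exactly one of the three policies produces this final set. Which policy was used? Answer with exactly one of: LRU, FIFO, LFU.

Answer: FIFO

Derivation:
Simulating under each policy and comparing final sets:
  LRU: final set = {3 42 60 89 94} -> differs
  FIFO: final set = {3 16 42 60 94} -> MATCHES target
  LFU: final set = {3 42 60 89 94} -> differs
Only FIFO produces the target set.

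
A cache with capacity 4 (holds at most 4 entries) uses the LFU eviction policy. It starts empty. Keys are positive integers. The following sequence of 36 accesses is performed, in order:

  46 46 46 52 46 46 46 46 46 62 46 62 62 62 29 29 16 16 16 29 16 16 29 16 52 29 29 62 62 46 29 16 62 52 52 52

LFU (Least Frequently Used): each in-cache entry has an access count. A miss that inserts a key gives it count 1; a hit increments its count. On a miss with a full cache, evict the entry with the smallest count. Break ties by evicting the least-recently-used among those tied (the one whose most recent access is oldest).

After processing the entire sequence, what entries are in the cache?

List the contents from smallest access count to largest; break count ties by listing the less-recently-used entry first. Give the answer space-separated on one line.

Answer: 52 29 16 46

Derivation:
LFU simulation (capacity=4):
  1. access 46: MISS. Cache: [46(c=1)]
  2. access 46: HIT, count now 2. Cache: [46(c=2)]
  3. access 46: HIT, count now 3. Cache: [46(c=3)]
  4. access 52: MISS. Cache: [52(c=1) 46(c=3)]
  5. access 46: HIT, count now 4. Cache: [52(c=1) 46(c=4)]
  6. access 46: HIT, count now 5. Cache: [52(c=1) 46(c=5)]
  7. access 46: HIT, count now 6. Cache: [52(c=1) 46(c=6)]
  8. access 46: HIT, count now 7. Cache: [52(c=1) 46(c=7)]
  9. access 46: HIT, count now 8. Cache: [52(c=1) 46(c=8)]
  10. access 62: MISS. Cache: [52(c=1) 62(c=1) 46(c=8)]
  11. access 46: HIT, count now 9. Cache: [52(c=1) 62(c=1) 46(c=9)]
  12. access 62: HIT, count now 2. Cache: [52(c=1) 62(c=2) 46(c=9)]
  13. access 62: HIT, count now 3. Cache: [52(c=1) 62(c=3) 46(c=9)]
  14. access 62: HIT, count now 4. Cache: [52(c=1) 62(c=4) 46(c=9)]
  15. access 29: MISS. Cache: [52(c=1) 29(c=1) 62(c=4) 46(c=9)]
  16. access 29: HIT, count now 2. Cache: [52(c=1) 29(c=2) 62(c=4) 46(c=9)]
  17. access 16: MISS, evict 52(c=1). Cache: [16(c=1) 29(c=2) 62(c=4) 46(c=9)]
  18. access 16: HIT, count now 2. Cache: [29(c=2) 16(c=2) 62(c=4) 46(c=9)]
  19. access 16: HIT, count now 3. Cache: [29(c=2) 16(c=3) 62(c=4) 46(c=9)]
  20. access 29: HIT, count now 3. Cache: [16(c=3) 29(c=3) 62(c=4) 46(c=9)]
  21. access 16: HIT, count now 4. Cache: [29(c=3) 62(c=4) 16(c=4) 46(c=9)]
  22. access 16: HIT, count now 5. Cache: [29(c=3) 62(c=4) 16(c=5) 46(c=9)]
  23. access 29: HIT, count now 4. Cache: [62(c=4) 29(c=4) 16(c=5) 46(c=9)]
  24. access 16: HIT, count now 6. Cache: [62(c=4) 29(c=4) 16(c=6) 46(c=9)]
  25. access 52: MISS, evict 62(c=4). Cache: [52(c=1) 29(c=4) 16(c=6) 46(c=9)]
  26. access 29: HIT, count now 5. Cache: [52(c=1) 29(c=5) 16(c=6) 46(c=9)]
  27. access 29: HIT, count now 6. Cache: [52(c=1) 16(c=6) 29(c=6) 46(c=9)]
  28. access 62: MISS, evict 52(c=1). Cache: [62(c=1) 16(c=6) 29(c=6) 46(c=9)]
  29. access 62: HIT, count now 2. Cache: [62(c=2) 16(c=6) 29(c=6) 46(c=9)]
  30. access 46: HIT, count now 10. Cache: [62(c=2) 16(c=6) 29(c=6) 46(c=10)]
  31. access 29: HIT, count now 7. Cache: [62(c=2) 16(c=6) 29(c=7) 46(c=10)]
  32. access 16: HIT, count now 7. Cache: [62(c=2) 29(c=7) 16(c=7) 46(c=10)]
  33. access 62: HIT, count now 3. Cache: [62(c=3) 29(c=7) 16(c=7) 46(c=10)]
  34. access 52: MISS, evict 62(c=3). Cache: [52(c=1) 29(c=7) 16(c=7) 46(c=10)]
  35. access 52: HIT, count now 2. Cache: [52(c=2) 29(c=7) 16(c=7) 46(c=10)]
  36. access 52: HIT, count now 3. Cache: [52(c=3) 29(c=7) 16(c=7) 46(c=10)]
Total: 28 hits, 8 misses, 4 evictions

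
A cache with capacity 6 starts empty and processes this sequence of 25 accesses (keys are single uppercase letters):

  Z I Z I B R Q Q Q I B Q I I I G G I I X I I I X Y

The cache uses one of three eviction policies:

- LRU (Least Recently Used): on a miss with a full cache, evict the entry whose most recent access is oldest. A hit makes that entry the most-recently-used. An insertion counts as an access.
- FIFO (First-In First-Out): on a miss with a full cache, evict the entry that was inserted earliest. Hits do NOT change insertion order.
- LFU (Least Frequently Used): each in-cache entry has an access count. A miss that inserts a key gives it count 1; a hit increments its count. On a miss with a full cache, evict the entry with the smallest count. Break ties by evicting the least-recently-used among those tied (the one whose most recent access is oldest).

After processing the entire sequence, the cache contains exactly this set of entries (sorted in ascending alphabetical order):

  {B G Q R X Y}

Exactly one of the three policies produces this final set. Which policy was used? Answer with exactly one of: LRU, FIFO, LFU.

Answer: FIFO

Derivation:
Simulating under each policy and comparing final sets:
  LRU: final set = {B G I Q X Y} -> differs
  FIFO: final set = {B G Q R X Y} -> MATCHES target
  LFU: final set = {B G I Q X Y} -> differs
Only FIFO produces the target set.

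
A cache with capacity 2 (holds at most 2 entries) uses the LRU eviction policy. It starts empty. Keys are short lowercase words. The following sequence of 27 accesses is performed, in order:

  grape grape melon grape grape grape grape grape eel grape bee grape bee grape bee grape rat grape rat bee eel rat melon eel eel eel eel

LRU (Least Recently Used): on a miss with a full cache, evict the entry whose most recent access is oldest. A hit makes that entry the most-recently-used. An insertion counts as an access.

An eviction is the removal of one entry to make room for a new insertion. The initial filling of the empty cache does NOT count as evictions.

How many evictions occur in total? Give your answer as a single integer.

LRU simulation (capacity=2):
  1. access grape: MISS. Cache (LRU->MRU): [grape]
  2. access grape: HIT. Cache (LRU->MRU): [grape]
  3. access melon: MISS. Cache (LRU->MRU): [grape melon]
  4. access grape: HIT. Cache (LRU->MRU): [melon grape]
  5. access grape: HIT. Cache (LRU->MRU): [melon grape]
  6. access grape: HIT. Cache (LRU->MRU): [melon grape]
  7. access grape: HIT. Cache (LRU->MRU): [melon grape]
  8. access grape: HIT. Cache (LRU->MRU): [melon grape]
  9. access eel: MISS, evict melon. Cache (LRU->MRU): [grape eel]
  10. access grape: HIT. Cache (LRU->MRU): [eel grape]
  11. access bee: MISS, evict eel. Cache (LRU->MRU): [grape bee]
  12. access grape: HIT. Cache (LRU->MRU): [bee grape]
  13. access bee: HIT. Cache (LRU->MRU): [grape bee]
  14. access grape: HIT. Cache (LRU->MRU): [bee grape]
  15. access bee: HIT. Cache (LRU->MRU): [grape bee]
  16. access grape: HIT. Cache (LRU->MRU): [bee grape]
  17. access rat: MISS, evict bee. Cache (LRU->MRU): [grape rat]
  18. access grape: HIT. Cache (LRU->MRU): [rat grape]
  19. access rat: HIT. Cache (LRU->MRU): [grape rat]
  20. access bee: MISS, evict grape. Cache (LRU->MRU): [rat bee]
  21. access eel: MISS, evict rat. Cache (LRU->MRU): [bee eel]
  22. access rat: MISS, evict bee. Cache (LRU->MRU): [eel rat]
  23. access melon: MISS, evict eel. Cache (LRU->MRU): [rat melon]
  24. access eel: MISS, evict rat. Cache (LRU->MRU): [melon eel]
  25. access eel: HIT. Cache (LRU->MRU): [melon eel]
  26. access eel: HIT. Cache (LRU->MRU): [melon eel]
  27. access eel: HIT. Cache (LRU->MRU): [melon eel]
Total: 17 hits, 10 misses, 8 evictions

Answer: 8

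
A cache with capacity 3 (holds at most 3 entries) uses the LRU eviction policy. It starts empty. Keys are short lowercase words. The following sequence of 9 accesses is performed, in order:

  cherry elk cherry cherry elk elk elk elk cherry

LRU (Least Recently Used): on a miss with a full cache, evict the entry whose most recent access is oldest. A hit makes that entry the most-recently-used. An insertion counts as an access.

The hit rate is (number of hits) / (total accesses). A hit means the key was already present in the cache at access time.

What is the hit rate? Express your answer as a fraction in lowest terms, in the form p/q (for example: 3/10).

Answer: 7/9

Derivation:
LRU simulation (capacity=3):
  1. access cherry: MISS. Cache (LRU->MRU): [cherry]
  2. access elk: MISS. Cache (LRU->MRU): [cherry elk]
  3. access cherry: HIT. Cache (LRU->MRU): [elk cherry]
  4. access cherry: HIT. Cache (LRU->MRU): [elk cherry]
  5. access elk: HIT. Cache (LRU->MRU): [cherry elk]
  6. access elk: HIT. Cache (LRU->MRU): [cherry elk]
  7. access elk: HIT. Cache (LRU->MRU): [cherry elk]
  8. access elk: HIT. Cache (LRU->MRU): [cherry elk]
  9. access cherry: HIT. Cache (LRU->MRU): [elk cherry]
Total: 7 hits, 2 misses, 0 evictions

Hit rate = 7/9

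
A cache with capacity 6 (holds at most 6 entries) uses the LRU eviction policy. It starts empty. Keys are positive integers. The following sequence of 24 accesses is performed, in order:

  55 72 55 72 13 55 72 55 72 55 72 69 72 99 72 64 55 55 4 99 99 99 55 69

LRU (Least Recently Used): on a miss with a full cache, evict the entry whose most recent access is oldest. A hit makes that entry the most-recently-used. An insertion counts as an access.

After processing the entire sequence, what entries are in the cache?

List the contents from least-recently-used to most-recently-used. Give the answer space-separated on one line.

Answer: 72 64 4 99 55 69

Derivation:
LRU simulation (capacity=6):
  1. access 55: MISS. Cache (LRU->MRU): [55]
  2. access 72: MISS. Cache (LRU->MRU): [55 72]
  3. access 55: HIT. Cache (LRU->MRU): [72 55]
  4. access 72: HIT. Cache (LRU->MRU): [55 72]
  5. access 13: MISS. Cache (LRU->MRU): [55 72 13]
  6. access 55: HIT. Cache (LRU->MRU): [72 13 55]
  7. access 72: HIT. Cache (LRU->MRU): [13 55 72]
  8. access 55: HIT. Cache (LRU->MRU): [13 72 55]
  9. access 72: HIT. Cache (LRU->MRU): [13 55 72]
  10. access 55: HIT. Cache (LRU->MRU): [13 72 55]
  11. access 72: HIT. Cache (LRU->MRU): [13 55 72]
  12. access 69: MISS. Cache (LRU->MRU): [13 55 72 69]
  13. access 72: HIT. Cache (LRU->MRU): [13 55 69 72]
  14. access 99: MISS. Cache (LRU->MRU): [13 55 69 72 99]
  15. access 72: HIT. Cache (LRU->MRU): [13 55 69 99 72]
  16. access 64: MISS. Cache (LRU->MRU): [13 55 69 99 72 64]
  17. access 55: HIT. Cache (LRU->MRU): [13 69 99 72 64 55]
  18. access 55: HIT. Cache (LRU->MRU): [13 69 99 72 64 55]
  19. access 4: MISS, evict 13. Cache (LRU->MRU): [69 99 72 64 55 4]
  20. access 99: HIT. Cache (LRU->MRU): [69 72 64 55 4 99]
  21. access 99: HIT. Cache (LRU->MRU): [69 72 64 55 4 99]
  22. access 99: HIT. Cache (LRU->MRU): [69 72 64 55 4 99]
  23. access 55: HIT. Cache (LRU->MRU): [69 72 64 4 99 55]
  24. access 69: HIT. Cache (LRU->MRU): [72 64 4 99 55 69]
Total: 17 hits, 7 misses, 1 evictions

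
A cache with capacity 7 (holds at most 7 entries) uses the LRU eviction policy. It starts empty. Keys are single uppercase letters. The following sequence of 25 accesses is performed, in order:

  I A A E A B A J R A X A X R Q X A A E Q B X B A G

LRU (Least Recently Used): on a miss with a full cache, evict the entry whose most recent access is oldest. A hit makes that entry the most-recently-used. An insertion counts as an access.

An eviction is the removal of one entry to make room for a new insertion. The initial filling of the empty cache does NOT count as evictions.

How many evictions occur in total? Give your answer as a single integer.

Answer: 2

Derivation:
LRU simulation (capacity=7):
  1. access I: MISS. Cache (LRU->MRU): [I]
  2. access A: MISS. Cache (LRU->MRU): [I A]
  3. access A: HIT. Cache (LRU->MRU): [I A]
  4. access E: MISS. Cache (LRU->MRU): [I A E]
  5. access A: HIT. Cache (LRU->MRU): [I E A]
  6. access B: MISS. Cache (LRU->MRU): [I E A B]
  7. access A: HIT. Cache (LRU->MRU): [I E B A]
  8. access J: MISS. Cache (LRU->MRU): [I E B A J]
  9. access R: MISS. Cache (LRU->MRU): [I E B A J R]
  10. access A: HIT. Cache (LRU->MRU): [I E B J R A]
  11. access X: MISS. Cache (LRU->MRU): [I E B J R A X]
  12. access A: HIT. Cache (LRU->MRU): [I E B J R X A]
  13. access X: HIT. Cache (LRU->MRU): [I E B J R A X]
  14. access R: HIT. Cache (LRU->MRU): [I E B J A X R]
  15. access Q: MISS, evict I. Cache (LRU->MRU): [E B J A X R Q]
  16. access X: HIT. Cache (LRU->MRU): [E B J A R Q X]
  17. access A: HIT. Cache (LRU->MRU): [E B J R Q X A]
  18. access A: HIT. Cache (LRU->MRU): [E B J R Q X A]
  19. access E: HIT. Cache (LRU->MRU): [B J R Q X A E]
  20. access Q: HIT. Cache (LRU->MRU): [B J R X A E Q]
  21. access B: HIT. Cache (LRU->MRU): [J R X A E Q B]
  22. access X: HIT. Cache (LRU->MRU): [J R A E Q B X]
  23. access B: HIT. Cache (LRU->MRU): [J R A E Q X B]
  24. access A: HIT. Cache (LRU->MRU): [J R E Q X B A]
  25. access G: MISS, evict J. Cache (LRU->MRU): [R E Q X B A G]
Total: 16 hits, 9 misses, 2 evictions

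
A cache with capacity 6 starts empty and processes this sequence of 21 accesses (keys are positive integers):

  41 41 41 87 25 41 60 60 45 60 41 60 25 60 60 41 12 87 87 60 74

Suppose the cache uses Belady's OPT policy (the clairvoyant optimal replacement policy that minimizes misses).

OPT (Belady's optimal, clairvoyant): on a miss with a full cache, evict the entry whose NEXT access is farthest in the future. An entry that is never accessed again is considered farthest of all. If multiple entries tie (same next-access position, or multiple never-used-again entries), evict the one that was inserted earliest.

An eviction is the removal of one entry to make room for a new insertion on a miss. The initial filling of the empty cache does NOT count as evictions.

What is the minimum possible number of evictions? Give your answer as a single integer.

Answer: 1

Derivation:
OPT (Belady) simulation (capacity=6):
  1. access 41: MISS. Cache: [41]
  2. access 41: HIT. Next use of 41: step 3. Cache: [41]
  3. access 41: HIT. Next use of 41: step 6. Cache: [41]
  4. access 87: MISS. Cache: [41 87]
  5. access 25: MISS. Cache: [41 87 25]
  6. access 41: HIT. Next use of 41: step 11. Cache: [41 87 25]
  7. access 60: MISS. Cache: [41 87 25 60]
  8. access 60: HIT. Next use of 60: step 10. Cache: [41 87 25 60]
  9. access 45: MISS. Cache: [41 87 25 60 45]
  10. access 60: HIT. Next use of 60: step 12. Cache: [41 87 25 60 45]
  11. access 41: HIT. Next use of 41: step 16. Cache: [41 87 25 60 45]
  12. access 60: HIT. Next use of 60: step 14. Cache: [41 87 25 60 45]
  13. access 25: HIT. Next use of 25: never. Cache: [41 87 25 60 45]
  14. access 60: HIT. Next use of 60: step 15. Cache: [41 87 25 60 45]
  15. access 60: HIT. Next use of 60: step 20. Cache: [41 87 25 60 45]
  16. access 41: HIT. Next use of 41: never. Cache: [41 87 25 60 45]
  17. access 12: MISS. Cache: [41 87 25 60 45 12]
  18. access 87: HIT. Next use of 87: step 19. Cache: [41 87 25 60 45 12]
  19. access 87: HIT. Next use of 87: never. Cache: [41 87 25 60 45 12]
  20. access 60: HIT. Next use of 60: never. Cache: [41 87 25 60 45 12]
  21. access 74: MISS, evict 41 (next use: never). Cache: [87 25 60 45 12 74]
Total: 14 hits, 7 misses, 1 evictions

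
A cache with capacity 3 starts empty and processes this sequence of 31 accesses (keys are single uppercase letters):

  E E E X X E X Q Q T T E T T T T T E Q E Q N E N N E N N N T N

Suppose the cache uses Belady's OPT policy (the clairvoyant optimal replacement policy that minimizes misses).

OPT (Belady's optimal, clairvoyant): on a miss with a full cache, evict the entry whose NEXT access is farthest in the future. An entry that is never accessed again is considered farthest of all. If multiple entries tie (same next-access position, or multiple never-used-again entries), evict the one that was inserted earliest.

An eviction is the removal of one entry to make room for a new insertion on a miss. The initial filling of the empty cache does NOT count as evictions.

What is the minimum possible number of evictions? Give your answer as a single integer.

OPT (Belady) simulation (capacity=3):
  1. access E: MISS. Cache: [E]
  2. access E: HIT. Next use of E: step 3. Cache: [E]
  3. access E: HIT. Next use of E: step 6. Cache: [E]
  4. access X: MISS. Cache: [E X]
  5. access X: HIT. Next use of X: step 7. Cache: [E X]
  6. access E: HIT. Next use of E: step 12. Cache: [E X]
  7. access X: HIT. Next use of X: never. Cache: [E X]
  8. access Q: MISS. Cache: [E X Q]
  9. access Q: HIT. Next use of Q: step 19. Cache: [E X Q]
  10. access T: MISS, evict X (next use: never). Cache: [E Q T]
  11. access T: HIT. Next use of T: step 13. Cache: [E Q T]
  12. access E: HIT. Next use of E: step 18. Cache: [E Q T]
  13. access T: HIT. Next use of T: step 14. Cache: [E Q T]
  14. access T: HIT. Next use of T: step 15. Cache: [E Q T]
  15. access T: HIT. Next use of T: step 16. Cache: [E Q T]
  16. access T: HIT. Next use of T: step 17. Cache: [E Q T]
  17. access T: HIT. Next use of T: step 30. Cache: [E Q T]
  18. access E: HIT. Next use of E: step 20. Cache: [E Q T]
  19. access Q: HIT. Next use of Q: step 21. Cache: [E Q T]
  20. access E: HIT. Next use of E: step 23. Cache: [E Q T]
  21. access Q: HIT. Next use of Q: never. Cache: [E Q T]
  22. access N: MISS, evict Q (next use: never). Cache: [E T N]
  23. access E: HIT. Next use of E: step 26. Cache: [E T N]
  24. access N: HIT. Next use of N: step 25. Cache: [E T N]
  25. access N: HIT. Next use of N: step 27. Cache: [E T N]
  26. access E: HIT. Next use of E: never. Cache: [E T N]
  27. access N: HIT. Next use of N: step 28. Cache: [E T N]
  28. access N: HIT. Next use of N: step 29. Cache: [E T N]
  29. access N: HIT. Next use of N: step 31. Cache: [E T N]
  30. access T: HIT. Next use of T: never. Cache: [E T N]
  31. access N: HIT. Next use of N: never. Cache: [E T N]
Total: 26 hits, 5 misses, 2 evictions

Answer: 2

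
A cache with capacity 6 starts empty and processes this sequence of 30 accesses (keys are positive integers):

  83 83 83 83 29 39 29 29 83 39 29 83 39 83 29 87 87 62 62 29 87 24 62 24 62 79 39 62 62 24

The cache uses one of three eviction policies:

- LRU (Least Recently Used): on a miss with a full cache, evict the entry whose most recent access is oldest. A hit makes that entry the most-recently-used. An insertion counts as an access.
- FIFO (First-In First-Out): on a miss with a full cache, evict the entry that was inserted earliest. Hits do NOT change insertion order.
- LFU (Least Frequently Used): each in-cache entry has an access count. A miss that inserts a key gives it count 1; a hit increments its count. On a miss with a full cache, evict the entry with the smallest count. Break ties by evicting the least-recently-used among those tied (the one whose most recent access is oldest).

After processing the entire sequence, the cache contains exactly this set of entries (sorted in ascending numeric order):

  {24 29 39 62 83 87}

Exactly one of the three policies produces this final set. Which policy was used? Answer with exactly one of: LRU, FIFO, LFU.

Simulating under each policy and comparing final sets:
  LRU: final set = {24 29 39 62 79 87} -> differs
  FIFO: final set = {24 29 39 62 79 87} -> differs
  LFU: final set = {24 29 39 62 83 87} -> MATCHES target
Only LFU produces the target set.

Answer: LFU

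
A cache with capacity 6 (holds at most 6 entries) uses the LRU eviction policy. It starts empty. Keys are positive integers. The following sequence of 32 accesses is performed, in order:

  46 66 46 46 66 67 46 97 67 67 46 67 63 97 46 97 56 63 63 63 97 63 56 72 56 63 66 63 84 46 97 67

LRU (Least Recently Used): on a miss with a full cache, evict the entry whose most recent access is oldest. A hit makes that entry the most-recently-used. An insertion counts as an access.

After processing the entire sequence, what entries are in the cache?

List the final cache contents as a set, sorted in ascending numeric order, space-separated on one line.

Answer: 46 63 66 67 84 97

Derivation:
LRU simulation (capacity=6):
  1. access 46: MISS. Cache (LRU->MRU): [46]
  2. access 66: MISS. Cache (LRU->MRU): [46 66]
  3. access 46: HIT. Cache (LRU->MRU): [66 46]
  4. access 46: HIT. Cache (LRU->MRU): [66 46]
  5. access 66: HIT. Cache (LRU->MRU): [46 66]
  6. access 67: MISS. Cache (LRU->MRU): [46 66 67]
  7. access 46: HIT. Cache (LRU->MRU): [66 67 46]
  8. access 97: MISS. Cache (LRU->MRU): [66 67 46 97]
  9. access 67: HIT. Cache (LRU->MRU): [66 46 97 67]
  10. access 67: HIT. Cache (LRU->MRU): [66 46 97 67]
  11. access 46: HIT. Cache (LRU->MRU): [66 97 67 46]
  12. access 67: HIT. Cache (LRU->MRU): [66 97 46 67]
  13. access 63: MISS. Cache (LRU->MRU): [66 97 46 67 63]
  14. access 97: HIT. Cache (LRU->MRU): [66 46 67 63 97]
  15. access 46: HIT. Cache (LRU->MRU): [66 67 63 97 46]
  16. access 97: HIT. Cache (LRU->MRU): [66 67 63 46 97]
  17. access 56: MISS. Cache (LRU->MRU): [66 67 63 46 97 56]
  18. access 63: HIT. Cache (LRU->MRU): [66 67 46 97 56 63]
  19. access 63: HIT. Cache (LRU->MRU): [66 67 46 97 56 63]
  20. access 63: HIT. Cache (LRU->MRU): [66 67 46 97 56 63]
  21. access 97: HIT. Cache (LRU->MRU): [66 67 46 56 63 97]
  22. access 63: HIT. Cache (LRU->MRU): [66 67 46 56 97 63]
  23. access 56: HIT. Cache (LRU->MRU): [66 67 46 97 63 56]
  24. access 72: MISS, evict 66. Cache (LRU->MRU): [67 46 97 63 56 72]
  25. access 56: HIT. Cache (LRU->MRU): [67 46 97 63 72 56]
  26. access 63: HIT. Cache (LRU->MRU): [67 46 97 72 56 63]
  27. access 66: MISS, evict 67. Cache (LRU->MRU): [46 97 72 56 63 66]
  28. access 63: HIT. Cache (LRU->MRU): [46 97 72 56 66 63]
  29. access 84: MISS, evict 46. Cache (LRU->MRU): [97 72 56 66 63 84]
  30. access 46: MISS, evict 97. Cache (LRU->MRU): [72 56 66 63 84 46]
  31. access 97: MISS, evict 72. Cache (LRU->MRU): [56 66 63 84 46 97]
  32. access 67: MISS, evict 56. Cache (LRU->MRU): [66 63 84 46 97 67]
Total: 20 hits, 12 misses, 6 evictions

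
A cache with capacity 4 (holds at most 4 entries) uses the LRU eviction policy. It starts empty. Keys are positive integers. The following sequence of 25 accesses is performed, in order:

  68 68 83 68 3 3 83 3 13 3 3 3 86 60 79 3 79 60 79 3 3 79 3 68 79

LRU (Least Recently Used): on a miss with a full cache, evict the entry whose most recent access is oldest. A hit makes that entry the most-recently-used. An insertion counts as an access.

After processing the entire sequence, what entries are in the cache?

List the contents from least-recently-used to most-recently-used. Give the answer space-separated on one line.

LRU simulation (capacity=4):
  1. access 68: MISS. Cache (LRU->MRU): [68]
  2. access 68: HIT. Cache (LRU->MRU): [68]
  3. access 83: MISS. Cache (LRU->MRU): [68 83]
  4. access 68: HIT. Cache (LRU->MRU): [83 68]
  5. access 3: MISS. Cache (LRU->MRU): [83 68 3]
  6. access 3: HIT. Cache (LRU->MRU): [83 68 3]
  7. access 83: HIT. Cache (LRU->MRU): [68 3 83]
  8. access 3: HIT. Cache (LRU->MRU): [68 83 3]
  9. access 13: MISS. Cache (LRU->MRU): [68 83 3 13]
  10. access 3: HIT. Cache (LRU->MRU): [68 83 13 3]
  11. access 3: HIT. Cache (LRU->MRU): [68 83 13 3]
  12. access 3: HIT. Cache (LRU->MRU): [68 83 13 3]
  13. access 86: MISS, evict 68. Cache (LRU->MRU): [83 13 3 86]
  14. access 60: MISS, evict 83. Cache (LRU->MRU): [13 3 86 60]
  15. access 79: MISS, evict 13. Cache (LRU->MRU): [3 86 60 79]
  16. access 3: HIT. Cache (LRU->MRU): [86 60 79 3]
  17. access 79: HIT. Cache (LRU->MRU): [86 60 3 79]
  18. access 60: HIT. Cache (LRU->MRU): [86 3 79 60]
  19. access 79: HIT. Cache (LRU->MRU): [86 3 60 79]
  20. access 3: HIT. Cache (LRU->MRU): [86 60 79 3]
  21. access 3: HIT. Cache (LRU->MRU): [86 60 79 3]
  22. access 79: HIT. Cache (LRU->MRU): [86 60 3 79]
  23. access 3: HIT. Cache (LRU->MRU): [86 60 79 3]
  24. access 68: MISS, evict 86. Cache (LRU->MRU): [60 79 3 68]
  25. access 79: HIT. Cache (LRU->MRU): [60 3 68 79]
Total: 17 hits, 8 misses, 4 evictions

Answer: 60 3 68 79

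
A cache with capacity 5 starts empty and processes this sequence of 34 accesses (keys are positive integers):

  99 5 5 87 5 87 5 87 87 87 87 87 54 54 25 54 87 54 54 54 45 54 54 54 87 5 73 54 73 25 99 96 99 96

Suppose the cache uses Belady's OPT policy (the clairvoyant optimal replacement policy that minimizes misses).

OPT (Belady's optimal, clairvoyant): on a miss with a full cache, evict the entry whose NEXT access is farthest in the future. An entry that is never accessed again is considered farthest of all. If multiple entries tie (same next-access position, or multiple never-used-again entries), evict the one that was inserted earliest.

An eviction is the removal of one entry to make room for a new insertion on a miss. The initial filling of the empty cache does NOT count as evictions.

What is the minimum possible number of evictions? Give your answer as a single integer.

Answer: 4

Derivation:
OPT (Belady) simulation (capacity=5):
  1. access 99: MISS. Cache: [99]
  2. access 5: MISS. Cache: [99 5]
  3. access 5: HIT. Next use of 5: step 5. Cache: [99 5]
  4. access 87: MISS. Cache: [99 5 87]
  5. access 5: HIT. Next use of 5: step 7. Cache: [99 5 87]
  6. access 87: HIT. Next use of 87: step 8. Cache: [99 5 87]
  7. access 5: HIT. Next use of 5: step 26. Cache: [99 5 87]
  8. access 87: HIT. Next use of 87: step 9. Cache: [99 5 87]
  9. access 87: HIT. Next use of 87: step 10. Cache: [99 5 87]
  10. access 87: HIT. Next use of 87: step 11. Cache: [99 5 87]
  11. access 87: HIT. Next use of 87: step 12. Cache: [99 5 87]
  12. access 87: HIT. Next use of 87: step 17. Cache: [99 5 87]
  13. access 54: MISS. Cache: [99 5 87 54]
  14. access 54: HIT. Next use of 54: step 16. Cache: [99 5 87 54]
  15. access 25: MISS. Cache: [99 5 87 54 25]
  16. access 54: HIT. Next use of 54: step 18. Cache: [99 5 87 54 25]
  17. access 87: HIT. Next use of 87: step 25. Cache: [99 5 87 54 25]
  18. access 54: HIT. Next use of 54: step 19. Cache: [99 5 87 54 25]
  19. access 54: HIT. Next use of 54: step 20. Cache: [99 5 87 54 25]
  20. access 54: HIT. Next use of 54: step 22. Cache: [99 5 87 54 25]
  21. access 45: MISS, evict 99 (next use: step 31). Cache: [5 87 54 25 45]
  22. access 54: HIT. Next use of 54: step 23. Cache: [5 87 54 25 45]
  23. access 54: HIT. Next use of 54: step 24. Cache: [5 87 54 25 45]
  24. access 54: HIT. Next use of 54: step 28. Cache: [5 87 54 25 45]
  25. access 87: HIT. Next use of 87: never. Cache: [5 87 54 25 45]
  26. access 5: HIT. Next use of 5: never. Cache: [5 87 54 25 45]
  27. access 73: MISS, evict 5 (next use: never). Cache: [87 54 25 45 73]
  28. access 54: HIT. Next use of 54: never. Cache: [87 54 25 45 73]
  29. access 73: HIT. Next use of 73: never. Cache: [87 54 25 45 73]
  30. access 25: HIT. Next use of 25: never. Cache: [87 54 25 45 73]
  31. access 99: MISS, evict 87 (next use: never). Cache: [54 25 45 73 99]
  32. access 96: MISS, evict 54 (next use: never). Cache: [25 45 73 99 96]
  33. access 99: HIT. Next use of 99: never. Cache: [25 45 73 99 96]
  34. access 96: HIT. Next use of 96: never. Cache: [25 45 73 99 96]
Total: 25 hits, 9 misses, 4 evictions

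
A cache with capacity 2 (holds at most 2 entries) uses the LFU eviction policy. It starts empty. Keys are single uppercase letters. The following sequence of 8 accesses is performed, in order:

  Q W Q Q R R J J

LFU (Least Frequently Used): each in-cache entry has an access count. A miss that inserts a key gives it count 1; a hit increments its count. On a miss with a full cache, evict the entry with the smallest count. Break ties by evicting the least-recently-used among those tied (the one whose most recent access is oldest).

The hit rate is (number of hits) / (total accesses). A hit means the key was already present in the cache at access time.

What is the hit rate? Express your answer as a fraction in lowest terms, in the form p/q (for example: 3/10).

LFU simulation (capacity=2):
  1. access Q: MISS. Cache: [Q(c=1)]
  2. access W: MISS. Cache: [Q(c=1) W(c=1)]
  3. access Q: HIT, count now 2. Cache: [W(c=1) Q(c=2)]
  4. access Q: HIT, count now 3. Cache: [W(c=1) Q(c=3)]
  5. access R: MISS, evict W(c=1). Cache: [R(c=1) Q(c=3)]
  6. access R: HIT, count now 2. Cache: [R(c=2) Q(c=3)]
  7. access J: MISS, evict R(c=2). Cache: [J(c=1) Q(c=3)]
  8. access J: HIT, count now 2. Cache: [J(c=2) Q(c=3)]
Total: 4 hits, 4 misses, 2 evictions

Hit rate = 4/8 = 1/2

Answer: 1/2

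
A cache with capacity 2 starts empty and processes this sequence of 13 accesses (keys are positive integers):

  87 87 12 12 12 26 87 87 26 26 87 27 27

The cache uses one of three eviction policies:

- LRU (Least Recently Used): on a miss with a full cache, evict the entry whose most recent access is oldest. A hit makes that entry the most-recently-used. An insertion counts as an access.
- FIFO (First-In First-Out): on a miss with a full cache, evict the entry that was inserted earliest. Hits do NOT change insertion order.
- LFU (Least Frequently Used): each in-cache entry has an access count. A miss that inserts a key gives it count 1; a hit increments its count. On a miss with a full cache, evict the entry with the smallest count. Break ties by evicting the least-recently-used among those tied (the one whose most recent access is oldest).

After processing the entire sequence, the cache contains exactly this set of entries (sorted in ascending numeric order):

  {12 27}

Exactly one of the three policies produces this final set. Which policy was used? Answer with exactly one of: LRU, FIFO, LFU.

Answer: LFU

Derivation:
Simulating under each policy and comparing final sets:
  LRU: final set = {27 87} -> differs
  FIFO: final set = {27 87} -> differs
  LFU: final set = {12 27} -> MATCHES target
Only LFU produces the target set.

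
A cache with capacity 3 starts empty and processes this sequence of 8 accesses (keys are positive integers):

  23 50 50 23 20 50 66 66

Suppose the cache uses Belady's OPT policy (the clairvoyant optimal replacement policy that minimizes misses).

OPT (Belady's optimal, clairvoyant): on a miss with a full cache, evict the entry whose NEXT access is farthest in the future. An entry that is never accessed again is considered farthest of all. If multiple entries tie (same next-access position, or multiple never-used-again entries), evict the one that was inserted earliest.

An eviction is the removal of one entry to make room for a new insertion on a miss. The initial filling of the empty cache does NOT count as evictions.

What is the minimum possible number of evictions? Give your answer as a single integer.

Answer: 1

Derivation:
OPT (Belady) simulation (capacity=3):
  1. access 23: MISS. Cache: [23]
  2. access 50: MISS. Cache: [23 50]
  3. access 50: HIT. Next use of 50: step 6. Cache: [23 50]
  4. access 23: HIT. Next use of 23: never. Cache: [23 50]
  5. access 20: MISS. Cache: [23 50 20]
  6. access 50: HIT. Next use of 50: never. Cache: [23 50 20]
  7. access 66: MISS, evict 23 (next use: never). Cache: [50 20 66]
  8. access 66: HIT. Next use of 66: never. Cache: [50 20 66]
Total: 4 hits, 4 misses, 1 evictions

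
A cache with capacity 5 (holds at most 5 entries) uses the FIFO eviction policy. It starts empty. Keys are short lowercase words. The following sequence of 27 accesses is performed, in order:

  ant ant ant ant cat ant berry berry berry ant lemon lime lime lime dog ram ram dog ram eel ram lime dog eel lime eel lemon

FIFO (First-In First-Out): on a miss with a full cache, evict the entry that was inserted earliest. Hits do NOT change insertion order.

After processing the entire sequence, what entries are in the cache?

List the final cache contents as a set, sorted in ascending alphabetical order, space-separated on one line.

FIFO simulation (capacity=5):
  1. access ant: MISS. Cache (old->new): [ant]
  2. access ant: HIT. Cache (old->new): [ant]
  3. access ant: HIT. Cache (old->new): [ant]
  4. access ant: HIT. Cache (old->new): [ant]
  5. access cat: MISS. Cache (old->new): [ant cat]
  6. access ant: HIT. Cache (old->new): [ant cat]
  7. access berry: MISS. Cache (old->new): [ant cat berry]
  8. access berry: HIT. Cache (old->new): [ant cat berry]
  9. access berry: HIT. Cache (old->new): [ant cat berry]
  10. access ant: HIT. Cache (old->new): [ant cat berry]
  11. access lemon: MISS. Cache (old->new): [ant cat berry lemon]
  12. access lime: MISS. Cache (old->new): [ant cat berry lemon lime]
  13. access lime: HIT. Cache (old->new): [ant cat berry lemon lime]
  14. access lime: HIT. Cache (old->new): [ant cat berry lemon lime]
  15. access dog: MISS, evict ant. Cache (old->new): [cat berry lemon lime dog]
  16. access ram: MISS, evict cat. Cache (old->new): [berry lemon lime dog ram]
  17. access ram: HIT. Cache (old->new): [berry lemon lime dog ram]
  18. access dog: HIT. Cache (old->new): [berry lemon lime dog ram]
  19. access ram: HIT. Cache (old->new): [berry lemon lime dog ram]
  20. access eel: MISS, evict berry. Cache (old->new): [lemon lime dog ram eel]
  21. access ram: HIT. Cache (old->new): [lemon lime dog ram eel]
  22. access lime: HIT. Cache (old->new): [lemon lime dog ram eel]
  23. access dog: HIT. Cache (old->new): [lemon lime dog ram eel]
  24. access eel: HIT. Cache (old->new): [lemon lime dog ram eel]
  25. access lime: HIT. Cache (old->new): [lemon lime dog ram eel]
  26. access eel: HIT. Cache (old->new): [lemon lime dog ram eel]
  27. access lemon: HIT. Cache (old->new): [lemon lime dog ram eel]
Total: 19 hits, 8 misses, 3 evictions

Answer: dog eel lemon lime ram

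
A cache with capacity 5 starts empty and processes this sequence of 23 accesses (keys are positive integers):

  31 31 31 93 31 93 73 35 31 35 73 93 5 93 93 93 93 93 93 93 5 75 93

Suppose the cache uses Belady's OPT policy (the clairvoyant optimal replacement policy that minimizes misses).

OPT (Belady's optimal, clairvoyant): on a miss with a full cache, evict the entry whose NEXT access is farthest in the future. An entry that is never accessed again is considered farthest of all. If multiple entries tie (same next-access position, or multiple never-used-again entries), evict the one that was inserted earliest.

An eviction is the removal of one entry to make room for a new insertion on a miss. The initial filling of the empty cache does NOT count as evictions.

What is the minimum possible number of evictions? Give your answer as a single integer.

OPT (Belady) simulation (capacity=5):
  1. access 31: MISS. Cache: [31]
  2. access 31: HIT. Next use of 31: step 3. Cache: [31]
  3. access 31: HIT. Next use of 31: step 5. Cache: [31]
  4. access 93: MISS. Cache: [31 93]
  5. access 31: HIT. Next use of 31: step 9. Cache: [31 93]
  6. access 93: HIT. Next use of 93: step 12. Cache: [31 93]
  7. access 73: MISS. Cache: [31 93 73]
  8. access 35: MISS. Cache: [31 93 73 35]
  9. access 31: HIT. Next use of 31: never. Cache: [31 93 73 35]
  10. access 35: HIT. Next use of 35: never. Cache: [31 93 73 35]
  11. access 73: HIT. Next use of 73: never. Cache: [31 93 73 35]
  12. access 93: HIT. Next use of 93: step 14. Cache: [31 93 73 35]
  13. access 5: MISS. Cache: [31 93 73 35 5]
  14. access 93: HIT. Next use of 93: step 15. Cache: [31 93 73 35 5]
  15. access 93: HIT. Next use of 93: step 16. Cache: [31 93 73 35 5]
  16. access 93: HIT. Next use of 93: step 17. Cache: [31 93 73 35 5]
  17. access 93: HIT. Next use of 93: step 18. Cache: [31 93 73 35 5]
  18. access 93: HIT. Next use of 93: step 19. Cache: [31 93 73 35 5]
  19. access 93: HIT. Next use of 93: step 20. Cache: [31 93 73 35 5]
  20. access 93: HIT. Next use of 93: step 23. Cache: [31 93 73 35 5]
  21. access 5: HIT. Next use of 5: never. Cache: [31 93 73 35 5]
  22. access 75: MISS, evict 31 (next use: never). Cache: [93 73 35 5 75]
  23. access 93: HIT. Next use of 93: never. Cache: [93 73 35 5 75]
Total: 17 hits, 6 misses, 1 evictions

Answer: 1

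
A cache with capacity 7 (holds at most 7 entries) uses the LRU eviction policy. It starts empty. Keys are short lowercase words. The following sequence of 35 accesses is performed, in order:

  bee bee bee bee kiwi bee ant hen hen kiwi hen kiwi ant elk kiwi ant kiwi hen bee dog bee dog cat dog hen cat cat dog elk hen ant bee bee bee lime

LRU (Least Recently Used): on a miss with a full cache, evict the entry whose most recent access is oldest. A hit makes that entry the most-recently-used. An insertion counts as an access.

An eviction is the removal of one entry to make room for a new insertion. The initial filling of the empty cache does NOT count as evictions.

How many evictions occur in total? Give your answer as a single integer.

LRU simulation (capacity=7):
  1. access bee: MISS. Cache (LRU->MRU): [bee]
  2. access bee: HIT. Cache (LRU->MRU): [bee]
  3. access bee: HIT. Cache (LRU->MRU): [bee]
  4. access bee: HIT. Cache (LRU->MRU): [bee]
  5. access kiwi: MISS. Cache (LRU->MRU): [bee kiwi]
  6. access bee: HIT. Cache (LRU->MRU): [kiwi bee]
  7. access ant: MISS. Cache (LRU->MRU): [kiwi bee ant]
  8. access hen: MISS. Cache (LRU->MRU): [kiwi bee ant hen]
  9. access hen: HIT. Cache (LRU->MRU): [kiwi bee ant hen]
  10. access kiwi: HIT. Cache (LRU->MRU): [bee ant hen kiwi]
  11. access hen: HIT. Cache (LRU->MRU): [bee ant kiwi hen]
  12. access kiwi: HIT. Cache (LRU->MRU): [bee ant hen kiwi]
  13. access ant: HIT. Cache (LRU->MRU): [bee hen kiwi ant]
  14. access elk: MISS. Cache (LRU->MRU): [bee hen kiwi ant elk]
  15. access kiwi: HIT. Cache (LRU->MRU): [bee hen ant elk kiwi]
  16. access ant: HIT. Cache (LRU->MRU): [bee hen elk kiwi ant]
  17. access kiwi: HIT. Cache (LRU->MRU): [bee hen elk ant kiwi]
  18. access hen: HIT. Cache (LRU->MRU): [bee elk ant kiwi hen]
  19. access bee: HIT. Cache (LRU->MRU): [elk ant kiwi hen bee]
  20. access dog: MISS. Cache (LRU->MRU): [elk ant kiwi hen bee dog]
  21. access bee: HIT. Cache (LRU->MRU): [elk ant kiwi hen dog bee]
  22. access dog: HIT. Cache (LRU->MRU): [elk ant kiwi hen bee dog]
  23. access cat: MISS. Cache (LRU->MRU): [elk ant kiwi hen bee dog cat]
  24. access dog: HIT. Cache (LRU->MRU): [elk ant kiwi hen bee cat dog]
  25. access hen: HIT. Cache (LRU->MRU): [elk ant kiwi bee cat dog hen]
  26. access cat: HIT. Cache (LRU->MRU): [elk ant kiwi bee dog hen cat]
  27. access cat: HIT. Cache (LRU->MRU): [elk ant kiwi bee dog hen cat]
  28. access dog: HIT. Cache (LRU->MRU): [elk ant kiwi bee hen cat dog]
  29. access elk: HIT. Cache (LRU->MRU): [ant kiwi bee hen cat dog elk]
  30. access hen: HIT. Cache (LRU->MRU): [ant kiwi bee cat dog elk hen]
  31. access ant: HIT. Cache (LRU->MRU): [kiwi bee cat dog elk hen ant]
  32. access bee: HIT. Cache (LRU->MRU): [kiwi cat dog elk hen ant bee]
  33. access bee: HIT. Cache (LRU->MRU): [kiwi cat dog elk hen ant bee]
  34. access bee: HIT. Cache (LRU->MRU): [kiwi cat dog elk hen ant bee]
  35. access lime: MISS, evict kiwi. Cache (LRU->MRU): [cat dog elk hen ant bee lime]
Total: 27 hits, 8 misses, 1 evictions

Answer: 1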